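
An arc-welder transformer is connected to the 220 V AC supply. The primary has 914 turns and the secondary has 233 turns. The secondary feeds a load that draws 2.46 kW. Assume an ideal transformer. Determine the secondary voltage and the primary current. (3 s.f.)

V_s ≈ 56.1 V, I_p ≈ 11.2 A

V_s = V_p × N_s/N_p = 220 × 233/914 = 56.083 V.
I_s = P/V_s = 2460/56.083 = 43.863 A.
I_p = I_s × N_s/N_p = 43.863 × 233/914 = 11.2 A.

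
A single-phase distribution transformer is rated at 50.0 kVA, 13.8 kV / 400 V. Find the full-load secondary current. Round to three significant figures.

I_s ≈ 125 A

I_s = S/V_s = 50000/400 = 125 A.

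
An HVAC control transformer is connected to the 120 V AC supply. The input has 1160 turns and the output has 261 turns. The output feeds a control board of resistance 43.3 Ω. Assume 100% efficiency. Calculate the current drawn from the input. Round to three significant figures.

I_in ≈ 0.140 A

V_out = V_in × N_out/N_in = 120 × 261/1160 = 27.000 V.
I_out = V_out/R = 27.000/43.3 = 0.62356 A.
For an ideal transformer I_in N_in = I_out N_out, so I_in = 0.62356 × 261/1160 = 0.140 A.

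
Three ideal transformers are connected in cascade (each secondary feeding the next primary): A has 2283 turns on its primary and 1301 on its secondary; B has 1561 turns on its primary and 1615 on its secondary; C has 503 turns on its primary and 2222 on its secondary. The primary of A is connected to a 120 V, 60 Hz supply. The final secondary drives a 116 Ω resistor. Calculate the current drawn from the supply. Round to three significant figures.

Secondary of A: V = 120.00 × 1301/2283 = 68.384 V.
Secondary of B: V = 68.384 × 1615/1561 = 70.749 V.
Secondary of C: V = 70.749 × 2222/503 = 312.53 V.
I_load = 312.53/116 = 2.6943 A, so P_out = 312.53 × 2.6943 = 842.05 W.
All ideal ⇒ P_in = P_out, so I_supply = 842.05/120 = 7.02 A.

I_supply ≈ 7.02 A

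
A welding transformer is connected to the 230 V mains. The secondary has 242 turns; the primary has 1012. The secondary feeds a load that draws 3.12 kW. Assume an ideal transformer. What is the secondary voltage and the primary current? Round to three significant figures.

V_s = V_p × N_s/N_p = 230 × 242/1012 = 55.000 V.
I_s = P/V_s = 3120/55.000 = 56.727 A.
I_p = I_s × N_s/N_p = 56.727 × 242/1012 = 13.6 A.

V_s ≈ 55.0 V, I_p ≈ 13.6 A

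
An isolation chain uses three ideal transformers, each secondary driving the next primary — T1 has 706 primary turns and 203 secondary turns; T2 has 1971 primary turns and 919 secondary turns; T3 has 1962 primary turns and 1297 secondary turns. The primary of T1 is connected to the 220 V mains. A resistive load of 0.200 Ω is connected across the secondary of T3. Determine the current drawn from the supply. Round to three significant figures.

After T1: V = 220.00 × 203/706 = 63.258 V.
After T2: V = 63.258 × 919/1971 = 29.495 V.
After T3: V = 29.495 × 1297/1962 = 19.498 V.
I_load = 19.498/0.200 = 97.489 A, so P_out = 19.498 × 97.489 = 1900.8 W.
All ideal ⇒ P_in = P_out, so I_supply = 1900.8/220 = 8.64 A.

I_supply ≈ 8.64 A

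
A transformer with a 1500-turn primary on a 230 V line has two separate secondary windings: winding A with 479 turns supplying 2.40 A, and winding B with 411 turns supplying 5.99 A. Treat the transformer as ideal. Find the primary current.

I_p ≈ 2.41 A

V_A = 230 × 479/1500 = 73.447 V; V_B = 230 × 411/1500 = 63.020 V.
P_out = V_A I_A + V_B I_B = 73.447×2.40 + 63.020×5.99 = 176.27 + 377.49 = 553.76 W.
Ideal ⇒ P_in = P_out, so I_p = P_out/V_p = 553.76/230 = 2.41 A.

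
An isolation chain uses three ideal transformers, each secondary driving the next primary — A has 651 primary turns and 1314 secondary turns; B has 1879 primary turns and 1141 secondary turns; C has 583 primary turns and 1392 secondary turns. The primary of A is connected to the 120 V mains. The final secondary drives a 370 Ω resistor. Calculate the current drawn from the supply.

Secondary of A: V = 120.00 × 1314/651 = 242.21 V.
Secondary of B: V = 242.21 × 1141/1879 = 147.08 V.
Secondary of C: V = 147.08 × 1392/583 = 351.18 V.
I_load = 351.18/370 = 0.94913 A, so P_out = 351.18 × 0.94913 = 333.31 W.
All ideal ⇒ P_in = P_out, so I_supply = 333.31/120 = 2.78 A.

I_supply ≈ 2.78 A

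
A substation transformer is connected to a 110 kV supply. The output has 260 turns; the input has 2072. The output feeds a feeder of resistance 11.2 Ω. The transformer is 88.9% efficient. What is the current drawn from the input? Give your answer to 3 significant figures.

I_in ≈ 174 A

V_out = 110000 × 260/2072 = 13803 V.
I_out = V_out/R = 13803/11.2 = 1232.4 A.
P_out = V_out I_out = 13803 × 1232.4 = 1.7011×10^7 W.
P_in = P_out/η = 1.7011×10^7/0.889 = 1.9135×10^7 W.
I_in = P_in/V_in = 1.9135×10^7/110000 = 174 A.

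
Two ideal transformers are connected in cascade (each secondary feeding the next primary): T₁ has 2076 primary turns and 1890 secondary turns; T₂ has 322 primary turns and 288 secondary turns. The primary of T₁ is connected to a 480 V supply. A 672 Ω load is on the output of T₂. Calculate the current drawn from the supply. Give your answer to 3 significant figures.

I_supply ≈ 0.474 A

After T₁: V = 480.00 × 1890/2076 = 436.99 V.
After T₂: V = 436.99 × 288/322 = 390.85 V.
I_load = 390.85/672 = 0.58162 A, so P_out = 390.85 × 0.58162 = 227.33 W.
All ideal ⇒ P_in = P_out, so I_supply = 227.33/480 = 0.474 A.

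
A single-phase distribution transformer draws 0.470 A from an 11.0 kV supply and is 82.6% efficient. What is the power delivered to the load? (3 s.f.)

P_in = V_p I_p = 11000 × 0.470 = 5170.0 W.
P_out = η P_in = 0.826 × 5170.0 = 4270 W.

P_out ≈ 4270 W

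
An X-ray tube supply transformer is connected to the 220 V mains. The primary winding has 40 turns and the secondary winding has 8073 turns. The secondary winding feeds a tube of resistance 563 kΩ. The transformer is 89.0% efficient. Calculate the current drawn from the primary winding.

I_p ≈ 17.9 A

V_s = 220 × 8073/40 = 44402 V.
I_s = V_s/R = 44402/563000 = 0.078866 A.
P_out = V_s I_s = 44402 × 0.078866 = 3501.8 W.
P_in = P_out/η = 3501.8/0.890 = 3934.6 W.
I_p = P_in/V_p = 3934.6/220 = 17.9 A.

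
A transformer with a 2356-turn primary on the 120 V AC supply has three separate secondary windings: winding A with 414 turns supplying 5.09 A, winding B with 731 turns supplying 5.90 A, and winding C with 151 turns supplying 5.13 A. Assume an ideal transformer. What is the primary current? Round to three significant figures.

V_A = 120 × 414/2356 = 21.087 V; V_B = 120 × 731/2356 = 37.233 V; V_C = 120 × 151/2356 = 7.6910 V.
P_out = V_A I_A + V_B I_B + V_C I_C = 21.087×5.09 + 37.233×5.90 + 7.6910×5.13 = 107.33 + 219.67 + 39.455 = 366.46 W.
Ideal ⇒ P_in = P_out, so I_p = P_out/V_p = 366.46/120 = 3.05 A.

I_p ≈ 3.05 A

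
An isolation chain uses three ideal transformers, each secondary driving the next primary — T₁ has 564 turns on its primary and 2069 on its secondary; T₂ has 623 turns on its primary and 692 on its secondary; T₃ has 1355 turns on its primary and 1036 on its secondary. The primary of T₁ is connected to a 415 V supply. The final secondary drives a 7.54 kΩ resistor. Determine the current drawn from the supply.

I_supply ≈ 0.534 A

After T₁: V = 415.00 × 2069/564 = 1522.4 V.
After T₂: V = 1522.4 × 692/623 = 1691.0 V.
After T₃: V = 1691.0 × 1036/1355 = 1292.9 V.
I_load = 1292.9/7540 = 0.17147 A, so P_out = 1292.9 × 0.17147 = 221.70 W.
All ideal ⇒ P_in = P_out, so I_supply = 221.70/415 = 0.534 A.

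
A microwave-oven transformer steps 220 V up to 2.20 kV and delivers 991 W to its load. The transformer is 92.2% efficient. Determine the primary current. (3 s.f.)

I_p ≈ 4.89 A

P_in = P_out/η = 991/0.922 = 1074.8 W.
I_p = P_in/V_p = 1074.8/220 = 4.89 A.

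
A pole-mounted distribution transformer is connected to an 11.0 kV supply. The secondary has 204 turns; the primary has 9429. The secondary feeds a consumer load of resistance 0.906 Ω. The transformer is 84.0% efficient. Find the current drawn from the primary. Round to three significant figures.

I_p ≈ 6.77 A

V_s = 11000 × 204/9429 = 237.99 V.
I_s = V_s/R = 237.99/0.906 = 262.68 A.
P_out = V_s I_s = 237.99 × 262.68 = 62515 W.
P_in = P_out/η = 62515/0.840 = 74423 W.
I_p = P_in/V_p = 74423/11000 = 6.77 A.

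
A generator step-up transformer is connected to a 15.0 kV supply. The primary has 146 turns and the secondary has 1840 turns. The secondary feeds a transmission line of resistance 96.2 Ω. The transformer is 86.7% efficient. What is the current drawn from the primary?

I_p ≈ 28600 A

V_s = 15000 × 1840/146 = 189040 V.
I_s = V_s/R = 189040/96.2 = 1965.1 A.
P_out = V_s I_s = 189040 × 1965.1 = 3.7148×10^8 W.
P_in = P_out/η = 3.7148×10^8/0.867 = 4.2847×10^8 W.
I_p = P_in/V_p = 4.2847×10^8/15000 = 28600 A.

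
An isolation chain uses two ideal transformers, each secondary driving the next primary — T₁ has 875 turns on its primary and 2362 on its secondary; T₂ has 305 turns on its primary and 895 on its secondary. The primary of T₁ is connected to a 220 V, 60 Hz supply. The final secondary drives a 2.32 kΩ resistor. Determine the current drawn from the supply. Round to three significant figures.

Secondary of T₁: V = 220.00 × 2362/875 = 593.87 V.
Secondary of T₂: V = 593.87 × 895/305 = 1742.7 V.
I_load = 1742.7/2320 = 0.75116 A, so P_out = 1742.7 × 0.75116 = 1309.0 W.
All ideal ⇒ P_in = P_out, so I_supply = 1309.0/220 = 5.95 A.

I_supply ≈ 5.95 A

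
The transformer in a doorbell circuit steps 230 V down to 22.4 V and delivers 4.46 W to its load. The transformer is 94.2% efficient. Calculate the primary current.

I_p ≈ 0.0206 A

P_in = P_out/η = 4.46/0.942 = 4.7346 W.
I_p = P_in/V_p = 4.7346/230 = 0.0206 A.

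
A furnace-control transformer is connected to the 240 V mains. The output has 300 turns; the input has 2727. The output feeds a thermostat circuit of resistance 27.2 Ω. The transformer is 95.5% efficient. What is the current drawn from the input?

V_out = 240 × 300/2727 = 26.403 V.
I_out = V_out/R = 26.403/27.2 = 0.97069 A.
P_out = V_out I_out = 26.403 × 0.97069 = 25.629 W.
P_in = P_out/η = 25.629/0.955 = 26.836 W.
I_in = P_in/V_in = 26.836/240 = 0.112 A.

I_in ≈ 0.112 A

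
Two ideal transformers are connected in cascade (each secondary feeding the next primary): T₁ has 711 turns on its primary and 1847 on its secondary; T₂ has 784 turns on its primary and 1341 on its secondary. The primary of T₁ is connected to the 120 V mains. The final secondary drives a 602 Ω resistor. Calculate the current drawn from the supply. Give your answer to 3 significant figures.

Secondary of T₁: V = 120.00 × 1847/711 = 311.73 V.
Secondary of T₂: V = 311.73 × 1341/784 = 533.20 V.
I_load = 533.20/602 = 0.88572 A, so P_out = 533.20 × 0.88572 = 472.27 W.
All ideal ⇒ P_in = P_out, so I_supply = 472.27/120 = 3.94 A.

I_supply ≈ 3.94 A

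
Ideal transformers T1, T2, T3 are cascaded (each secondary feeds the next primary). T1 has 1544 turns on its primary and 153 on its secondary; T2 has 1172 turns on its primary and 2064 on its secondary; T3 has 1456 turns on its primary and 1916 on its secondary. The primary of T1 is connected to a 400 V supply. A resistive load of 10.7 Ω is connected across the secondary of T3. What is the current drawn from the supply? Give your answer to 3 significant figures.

I_supply ≈ 1.97 A

Secondary of T1: V = 400.00 × 153/1544 = 39.637 V.
Secondary of T2: V = 39.637 × 2064/1172 = 69.805 V.
Secondary of T3: V = 69.805 × 1916/1456 = 91.859 V.
I_load = 91.859/10.7 = 8.5849 A, so P_out = 91.859 × 8.5849 = 788.60 W.
All ideal ⇒ P_in = P_out, so I_supply = 788.60/400 = 1.97 A.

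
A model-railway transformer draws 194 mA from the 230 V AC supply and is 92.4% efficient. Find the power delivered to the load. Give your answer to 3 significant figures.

P_in = V_p I_p = 230 × 0.194 = 44.620 W.
P_out = η P_in = 0.924 × 44.620 = 41.2 W.

P_out ≈ 41.2 W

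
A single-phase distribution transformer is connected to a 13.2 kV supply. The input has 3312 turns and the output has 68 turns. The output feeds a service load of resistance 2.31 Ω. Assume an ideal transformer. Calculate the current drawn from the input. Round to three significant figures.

I_in ≈ 2.41 A

V_out = V_in × N_out/N_in = 13200 × 68/3312 = 271.01 V.
I_out = V_out/R = 271.01/2.31 = 117.32 A.
For an ideal transformer I_in N_in = I_out N_out, so I_in = 117.32 × 68/3312 = 2.41 A.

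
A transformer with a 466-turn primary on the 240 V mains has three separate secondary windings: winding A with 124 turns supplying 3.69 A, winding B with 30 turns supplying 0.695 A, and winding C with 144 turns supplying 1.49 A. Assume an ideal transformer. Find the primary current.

I_p ≈ 1.49 A

V_A = 240 × 124/466 = 63.863 V; V_B = 240 × 30/466 = 15.451 V; V_C = 240 × 144/466 = 74.163 V.
P_out = V_A I_A + V_B I_B + V_C I_C = 63.863×3.69 + 15.451×0.695 + 74.163×1.49 = 235.65 + 10.738 + 110.50 = 356.89 W.
Ideal ⇒ P_in = P_out, so I_p = P_out/V_p = 356.89/240 = 1.49 A.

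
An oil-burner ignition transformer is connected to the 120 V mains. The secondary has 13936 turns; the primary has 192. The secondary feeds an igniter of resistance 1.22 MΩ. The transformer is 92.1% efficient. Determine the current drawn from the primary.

V_s = 120 × 13936/192 = 8710.0 V.
I_s = V_s/R = 8710.0/(1.22×10^6) = 0.0071393 A.
P_out = V_s I_s = 8710.0 × 0.0071393 = 62.184 W.
P_in = P_out/η = 62.184/0.921 = 67.518 W.
I_p = P_in/V_p = 67.518/120 = 0.563 A.

I_p ≈ 0.563 A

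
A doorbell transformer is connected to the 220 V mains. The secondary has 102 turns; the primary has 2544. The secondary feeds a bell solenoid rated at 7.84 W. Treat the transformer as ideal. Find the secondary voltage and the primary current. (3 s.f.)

V_s ≈ 8.82 V, I_p ≈ 0.0356 A

V_s = V_p × N_s/N_p = 220 × 102/2544 = 8.8208 V.
I_s = P/V_s = 7.84/8.8208 = 0.88881 A.
I_p = I_s × N_s/N_p = 0.88881 × 102/2544 = 0.0356 A.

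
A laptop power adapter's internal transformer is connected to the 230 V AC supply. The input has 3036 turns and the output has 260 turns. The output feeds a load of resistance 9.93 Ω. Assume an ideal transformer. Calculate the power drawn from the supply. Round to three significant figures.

V_out = V_in × N_out/N_in = 230 × 260/3036 = 19.697 V.
I_out = V_out/R = 19.697/9.93 = 1.9836 A.
I_in = I_out × N_out/N_in = 1.9836 × 260/3036 = 0.16987 A.
P = V_in I_in = 230 × 0.16987 = 39.1 W.

P ≈ 39.1 W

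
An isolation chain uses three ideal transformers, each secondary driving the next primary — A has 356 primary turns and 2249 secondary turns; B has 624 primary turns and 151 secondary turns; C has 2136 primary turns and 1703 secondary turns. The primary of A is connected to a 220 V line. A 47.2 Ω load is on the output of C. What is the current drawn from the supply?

After A: V = 220.00 × 2249/356 = 1389.8 V.
After B: V = 1389.8 × 151/624 = 336.32 V.
After C: V = 336.32 × 1703/2136 = 268.14 V.
I_load = 268.14/47.2 = 5.6810 A, so P_out = 268.14 × 5.6810 = 1523.3 W.
All ideal ⇒ P_in = P_out, so I_supply = 1523.3/220 = 6.92 A.

I_supply ≈ 6.92 A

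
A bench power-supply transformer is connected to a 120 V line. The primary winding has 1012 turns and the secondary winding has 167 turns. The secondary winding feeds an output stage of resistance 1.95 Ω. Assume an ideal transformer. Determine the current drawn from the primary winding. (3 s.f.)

I_p ≈ 1.68 A

V_s = V_p × N_s/N_p = 120 × 167/1012 = 19.802 V.
I_s = V_s/R = 19.802/1.95 = 10.155 A.
For an ideal transformer I_p N_p = I_s N_s, so I_p = 10.155 × 167/1012 = 1.68 A.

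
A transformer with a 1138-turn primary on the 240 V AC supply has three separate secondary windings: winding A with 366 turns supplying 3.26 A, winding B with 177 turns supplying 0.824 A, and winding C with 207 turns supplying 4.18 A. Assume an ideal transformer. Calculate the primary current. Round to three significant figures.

I_p ≈ 1.94 A

V_A = 240 × 366/1138 = 77.188 V; V_B = 240 × 177/1138 = 37.329 V; V_C = 240 × 207/1138 = 43.656 V.
P_out = V_A I_A + V_B I_B + V_C I_C = 77.188×3.26 + 37.329×0.824 + 43.656×4.18 = 251.63 + 30.759 + 182.48 = 464.87 W.
Ideal ⇒ P_in = P_out, so I_p = P_out/V_p = 464.87/240 = 1.94 A.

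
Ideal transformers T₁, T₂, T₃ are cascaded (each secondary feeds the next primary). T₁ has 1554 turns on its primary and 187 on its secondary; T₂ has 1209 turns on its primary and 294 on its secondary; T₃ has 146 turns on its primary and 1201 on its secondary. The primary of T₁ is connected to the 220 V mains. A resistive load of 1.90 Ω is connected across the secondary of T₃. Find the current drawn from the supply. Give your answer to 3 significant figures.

I_supply ≈ 6.71 A

After T₁: V = 220.00 × 187/1554 = 26.474 V.
After T₂: V = 26.474 × 294/1209 = 6.4378 V.
After T₃: V = 6.4378 × 1201/146 = 52.957 V.
I_load = 52.957/1.90 = 27.872 A, so P_out = 52.957 × 27.872 = 1476.0 W.
All ideal ⇒ P_in = P_out, so I_supply = 1476.0/220 = 6.71 A.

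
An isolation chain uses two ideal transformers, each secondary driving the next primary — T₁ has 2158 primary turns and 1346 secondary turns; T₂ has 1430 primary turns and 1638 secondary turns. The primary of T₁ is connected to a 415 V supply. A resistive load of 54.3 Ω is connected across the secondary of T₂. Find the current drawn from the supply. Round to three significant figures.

I_supply ≈ 3.90 A

Secondary of T₁: V = 415.00 × 1346/2158 = 258.85 V.
Secondary of T₂: V = 258.85 × 1638/1430 = 296.50 V.
I_load = 296.50/54.3 = 5.4603 A, so P_out = 296.50 × 5.4603 = 1619.0 W.
All ideal ⇒ P_in = P_out, so I_supply = 1619.0/415 = 3.90 A.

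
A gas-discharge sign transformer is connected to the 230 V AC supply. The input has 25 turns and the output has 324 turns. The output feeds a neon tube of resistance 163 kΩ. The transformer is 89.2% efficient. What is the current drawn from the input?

I_in ≈ 0.266 A

V_out = 230 × 324/25 = 2980.8 V.
I_out = V_out/R = 2980.8/163000 = 0.018287 A.
P_out = V_out I_out = 2980.8 × 0.018287 = 54.510 W.
P_in = P_out/η = 54.510/0.892 = 61.110 W.
I_in = P_in/V_in = 61.110/230 = 0.266 A.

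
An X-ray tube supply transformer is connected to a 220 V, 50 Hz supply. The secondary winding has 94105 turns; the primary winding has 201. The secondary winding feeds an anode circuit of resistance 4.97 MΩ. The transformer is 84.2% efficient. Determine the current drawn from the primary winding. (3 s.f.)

I_p ≈ 11.5 A

V_s = 220 × 94105/201 = 103000 V.
I_s = V_s/R = 103000/(4.97×10^6) = 0.020724 A.
P_out = V_s I_s = 103000 × 0.020724 = 2134.6 W.
P_in = P_out/η = 2134.6/0.842 = 2535.2 W.
I_p = P_in/V_p = 2535.2/220 = 11.5 A.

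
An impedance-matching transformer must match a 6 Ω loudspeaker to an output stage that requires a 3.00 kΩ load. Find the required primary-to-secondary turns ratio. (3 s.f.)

Z_p/Z_s = (N_p/N_s)², so N_p/N_s = √(3000/6) = √500 = 22.4.

N_p/N_s ≈ 22.4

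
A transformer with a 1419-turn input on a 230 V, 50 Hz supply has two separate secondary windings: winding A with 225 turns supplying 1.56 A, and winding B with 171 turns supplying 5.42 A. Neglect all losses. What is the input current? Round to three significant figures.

I_in ≈ 0.901 A

V_A = 230 × 225/1419 = 36.469 V; V_B = 230 × 171/1419 = 27.717 V.
P_out = V_A I_A + V_B I_B = 36.469×1.56 + 27.717×5.42 = 56.892 + 150.22 = 207.12 W.
Ideal ⇒ P_in = P_out, so I_in = P_out/V_in = 207.12/230 = 0.901 A.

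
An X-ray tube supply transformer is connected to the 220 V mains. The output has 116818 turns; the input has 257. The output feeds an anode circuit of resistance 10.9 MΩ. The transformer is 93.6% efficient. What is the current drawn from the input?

I_in ≈ 4.46 A

V_out = 220 × 116818/257 = 100000 V.
I_out = V_out/R = 100000/(1.09×10^7) = 0.0091743 A.
P_out = V_out I_out = 100000 × 0.0091743 = 917.43 W.
P_in = P_out/η = 917.43/0.936 = 980.16 W.
I_in = P_in/V_in = 980.16/220 = 4.46 A.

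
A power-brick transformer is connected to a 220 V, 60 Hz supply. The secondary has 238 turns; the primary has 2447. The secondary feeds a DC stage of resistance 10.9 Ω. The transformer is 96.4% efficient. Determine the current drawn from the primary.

I_p ≈ 0.198 A

V_s = 220 × 238/2447 = 21.398 V.
I_s = V_s/R = 21.398/10.9 = 1.9631 A.
P_out = V_s I_s = 21.398 × 1.9631 = 42.005 W.
P_in = P_out/η = 42.005/0.964 = 43.574 W.
I_p = P_in/V_p = 43.574/220 = 0.198 A.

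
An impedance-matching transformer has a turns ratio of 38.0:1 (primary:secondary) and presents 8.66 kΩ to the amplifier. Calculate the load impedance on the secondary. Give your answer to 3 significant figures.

Z_s = Z_p/(N_p/N_s)² = 8660/38.0² = 6.00 Ω.

Z_s ≈ 6.00 Ω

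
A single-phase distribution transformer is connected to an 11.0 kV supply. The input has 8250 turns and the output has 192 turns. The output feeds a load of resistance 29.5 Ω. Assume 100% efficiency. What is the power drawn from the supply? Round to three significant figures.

P ≈ 2220 W

V_out = V_in × N_out/N_in = 11000 × 192/8250 = 256.00 V.
I_out = V_out/R = 256.00/29.5 = 8.6780 A.
I_in = I_out × N_out/N_in = 8.6780 × 192/8250 = 0.20196 A.
P = V_in I_in = 11000 × 0.20196 = 2220 W.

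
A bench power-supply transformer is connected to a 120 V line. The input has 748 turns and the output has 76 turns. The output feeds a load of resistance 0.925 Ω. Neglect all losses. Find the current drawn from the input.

V_out = V_in × N_out/N_in = 120 × 76/748 = 12.193 V.
I_out = V_out/R = 12.193/0.925 = 13.181 A.
For an ideal transformer I_in N_in = I_out N_out, so I_in = 13.181 × 76/748 = 1.34 A.

I_in ≈ 1.34 A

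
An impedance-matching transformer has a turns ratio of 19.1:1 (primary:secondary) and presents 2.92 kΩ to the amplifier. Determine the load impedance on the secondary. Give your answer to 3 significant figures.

Z_s ≈ 8.00 Ω

Z_s = Z_p/(N_p/N_s)² = 2920/19.1² = 8.00 Ω.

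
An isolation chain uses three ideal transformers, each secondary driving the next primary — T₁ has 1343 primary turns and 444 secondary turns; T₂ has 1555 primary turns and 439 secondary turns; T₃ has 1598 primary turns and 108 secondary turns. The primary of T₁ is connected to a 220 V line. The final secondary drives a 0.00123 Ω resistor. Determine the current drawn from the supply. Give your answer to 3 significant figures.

I_supply ≈ 7.12 A

After T₁: V = 220.00 × 444/1343 = 72.733 V.
After T₂: V = 72.733 × 439/1555 = 20.534 V.
After T₃: V = 20.534 × 108/1598 = 1.3877 V.
I_load = 1.3877/0.00123 = 1128.3 A, so P_out = 1.3877 × 1128.3 = 1565.7 W.
All ideal ⇒ P_in = P_out, so I_supply = 1565.7/220 = 7.12 A.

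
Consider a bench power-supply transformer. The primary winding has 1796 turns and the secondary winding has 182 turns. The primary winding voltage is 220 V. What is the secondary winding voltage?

V_s ≈ 22.3 V

V_s/V_p = N_s/N_p, so V_s = 220 × 182/1796 = 22.3 V.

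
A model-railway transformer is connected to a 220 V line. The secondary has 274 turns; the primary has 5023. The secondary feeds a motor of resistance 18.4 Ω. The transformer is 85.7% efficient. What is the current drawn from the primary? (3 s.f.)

V_s = 220 × 274/5023 = 12.001 V.
I_s = V_s/R = 12.001/18.4 = 0.65222 A.
P_out = V_s I_s = 12.001 × 0.65222 = 7.8271 W.
P_in = P_out/η = 7.8271/0.857 = 9.1332 W.
I_p = P_in/V_p = 9.1332/220 = 0.0415 A.

I_p ≈ 0.0415 A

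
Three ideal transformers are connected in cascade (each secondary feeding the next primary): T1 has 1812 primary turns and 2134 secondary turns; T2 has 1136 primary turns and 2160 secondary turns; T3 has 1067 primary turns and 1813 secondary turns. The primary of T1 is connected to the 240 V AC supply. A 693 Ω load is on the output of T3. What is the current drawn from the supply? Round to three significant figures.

I_supply ≈ 5.01 A

After T1: V = 240.00 × 2134/1812 = 282.65 V.
After T2: V = 282.65 × 2160/1136 = 537.43 V.
After T3: V = 537.43 × 1813/1067 = 913.18 V.
I_load = 913.18/693 = 1.3177 A, so P_out = 913.18 × 1.3177 = 1203.3 W.
All ideal ⇒ P_in = P_out, so I_supply = 1203.3/240 = 5.01 A.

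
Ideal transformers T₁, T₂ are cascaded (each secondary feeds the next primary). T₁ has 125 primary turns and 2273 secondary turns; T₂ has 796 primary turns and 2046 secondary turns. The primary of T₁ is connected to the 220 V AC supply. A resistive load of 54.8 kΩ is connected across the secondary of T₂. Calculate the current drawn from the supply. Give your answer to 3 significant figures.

I_supply ≈ 8.77 A

Secondary of T₁: V = 220.00 × 2273/125 = 4000.5 V.
Secondary of T₂: V = 4000.5 × 2046/796 = 10283 V.
I_load = 10283/54800 = 0.18764 A, so P_out = 10283 × 0.18764 = 1929.4 W.
All ideal ⇒ P_in = P_out, so I_supply = 1929.4/220 = 8.77 A.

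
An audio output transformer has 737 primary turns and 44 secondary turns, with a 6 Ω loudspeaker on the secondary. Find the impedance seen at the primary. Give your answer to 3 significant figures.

Z_p ≈ 1680 Ω

Z_p = (N_p/N_s)² × Z_s = (737/44)² × 6 = 1680 Ω.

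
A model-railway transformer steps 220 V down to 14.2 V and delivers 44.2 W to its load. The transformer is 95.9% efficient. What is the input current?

P_in = P_out/η = 44.2/0.959 = 46.090 W.
I_in = P_in/V_in = 46.090/220 = 0.209 A.

I_in ≈ 0.209 A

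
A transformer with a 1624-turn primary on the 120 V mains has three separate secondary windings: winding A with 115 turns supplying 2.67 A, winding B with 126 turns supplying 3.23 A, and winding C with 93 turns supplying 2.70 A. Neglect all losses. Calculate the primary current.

I_p ≈ 0.594 A

V_A = 120 × 115/1624 = 8.4975 V; V_B = 120 × 126/1624 = 9.3103 V; V_C = 120 × 93/1624 = 6.8719 V.
P_out = V_A I_A + V_B I_B + V_C I_C = 8.4975×2.67 + 9.3103×3.23 + 6.8719×2.70 = 22.688 + 30.072 + 18.554 = 71.315 W.
Ideal ⇒ P_in = P_out, so I_p = P_out/V_p = 71.315/120 = 0.594 A.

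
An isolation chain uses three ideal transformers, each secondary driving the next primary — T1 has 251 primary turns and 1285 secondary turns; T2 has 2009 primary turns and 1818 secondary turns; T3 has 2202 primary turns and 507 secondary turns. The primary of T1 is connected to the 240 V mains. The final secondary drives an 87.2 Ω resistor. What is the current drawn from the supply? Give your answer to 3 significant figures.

Secondary of T1: V = 240.00 × 1285/251 = 1228.7 V.
Secondary of T2: V = 1228.7 × 1818/2009 = 1111.9 V.
Secondary of T3: V = 1111.9 × 507/2202 = 256.00 V.
I_load = 256.00/87.2 = 2.9358 A, so P_out = 256.00 × 2.9358 = 751.58 W.
All ideal ⇒ P_in = P_out, so I_supply = 751.58/240 = 3.13 A.

I_supply ≈ 3.13 A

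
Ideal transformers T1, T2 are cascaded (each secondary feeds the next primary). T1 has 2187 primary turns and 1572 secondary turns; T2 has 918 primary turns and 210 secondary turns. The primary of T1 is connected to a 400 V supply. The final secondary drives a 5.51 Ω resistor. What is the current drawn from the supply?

I_supply ≈ 1.96 A

After T1: V = 400.00 × 1572/2187 = 287.52 V.
After T2: V = 287.52 × 210/918 = 65.772 V.
I_load = 65.772/5.51 = 11.937 A, so P_out = 65.772 × 11.937 = 785.11 W.
All ideal ⇒ P_in = P_out, so I_supply = 785.11/400 = 1.96 A.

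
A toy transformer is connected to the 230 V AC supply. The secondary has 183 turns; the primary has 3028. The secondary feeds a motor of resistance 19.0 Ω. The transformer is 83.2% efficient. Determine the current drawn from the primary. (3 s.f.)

I_p ≈ 0.0531 A

V_s = 230 × 183/3028 = 13.900 V.
I_s = V_s/R = 13.900/19.0 = 0.73159 A.
P_out = V_s I_s = 13.900 × 0.73159 = 10.169 W.
P_in = P_out/η = 10.169/0.832 = 12.223 W.
I_p = P_in/V_p = 12.223/230 = 0.0531 A.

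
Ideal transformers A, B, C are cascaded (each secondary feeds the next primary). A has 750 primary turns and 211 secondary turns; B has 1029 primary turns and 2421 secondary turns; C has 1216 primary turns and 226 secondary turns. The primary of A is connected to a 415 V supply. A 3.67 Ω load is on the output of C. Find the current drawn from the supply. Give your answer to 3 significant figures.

After A: V = 415.00 × 211/750 = 116.75 V.
After B: V = 116.75 × 2421/1029 = 274.69 V.
After C: V = 274.69 × 226/1216 = 51.053 V.
I_load = 51.053/3.67 = 13.911 A, so P_out = 51.053 × 13.911 = 710.20 W.
All ideal ⇒ P_in = P_out, so I_supply = 710.20/415 = 1.71 A.

I_supply ≈ 1.71 A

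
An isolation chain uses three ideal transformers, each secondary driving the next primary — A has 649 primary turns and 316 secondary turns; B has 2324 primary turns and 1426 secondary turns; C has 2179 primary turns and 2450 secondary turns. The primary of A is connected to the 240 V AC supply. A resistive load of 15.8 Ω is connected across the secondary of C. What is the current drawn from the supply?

After A: V = 240.00 × 316/649 = 116.86 V.
After B: V = 116.86 × 1426/2324 = 71.703 V.
After C: V = 71.703 × 2450/2179 = 80.621 V.
I_load = 80.621/15.8 = 5.1026 A, so P_out = 80.621 × 5.1026 = 411.37 W.
All ideal ⇒ P_in = P_out, so I_supply = 411.37/240 = 1.71 A.

I_supply ≈ 1.71 A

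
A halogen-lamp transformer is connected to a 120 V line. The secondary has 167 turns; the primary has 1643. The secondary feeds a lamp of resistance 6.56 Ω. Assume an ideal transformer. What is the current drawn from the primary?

I_p ≈ 0.189 A

V_s = V_p × N_s/N_p = 120 × 167/1643 = 12.197 V.
I_s = V_s/R = 12.197/6.56 = 1.8593 A.
For an ideal transformer I_p N_p = I_s N_s, so I_p = 1.8593 × 167/1643 = 0.189 A.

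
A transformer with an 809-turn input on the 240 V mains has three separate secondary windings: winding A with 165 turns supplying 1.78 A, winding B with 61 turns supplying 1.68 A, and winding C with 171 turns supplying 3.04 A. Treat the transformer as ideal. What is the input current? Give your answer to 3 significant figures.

V_A = 240 × 165/809 = 48.949 V; V_B = 240 × 61/809 = 18.096 V; V_C = 240 × 171/809 = 50.729 V.
P_out = V_A I_A + V_B I_B + V_C I_C = 48.949×1.78 + 18.096×1.68 + 50.729×3.04 = 87.130 + 30.402 + 154.22 = 271.75 W.
Ideal ⇒ P_in = P_out, so I_in = P_out/V_in = 271.75/240 = 1.13 A.

I_in ≈ 1.13 A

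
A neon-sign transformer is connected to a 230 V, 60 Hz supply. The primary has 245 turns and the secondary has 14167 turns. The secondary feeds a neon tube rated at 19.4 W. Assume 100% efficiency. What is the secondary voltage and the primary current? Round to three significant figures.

V_s ≈ 13300 V, I_p ≈ 0.0843 A

V_s = V_p × N_s/N_p = 230 × 14167/245 = 13300 V.
I_s = P/V_s = 19.4/13300 = 0.0014587 A.
I_p = I_s × N_s/N_p = 0.0014587 × 14167/245 = 0.0843 A.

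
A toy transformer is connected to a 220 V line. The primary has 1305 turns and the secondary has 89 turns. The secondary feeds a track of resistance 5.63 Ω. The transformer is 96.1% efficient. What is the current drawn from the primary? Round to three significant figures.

V_s = 220 × 89/1305 = 15.004 V.
I_s = V_s/R = 15.004/5.63 = 2.6650 A.
P_out = V_s I_s = 15.004 × 2.6650 = 39.985 W.
P_in = P_out/η = 39.985/0.961 = 41.608 W.
I_p = P_in/V_p = 41.608/220 = 0.189 A.

I_p ≈ 0.189 A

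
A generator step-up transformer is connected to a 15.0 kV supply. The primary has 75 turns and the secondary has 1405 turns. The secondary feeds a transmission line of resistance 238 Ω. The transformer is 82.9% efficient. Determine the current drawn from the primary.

I_p ≈ 26700 A

V_s = 15000 × 1405/75 = 281000 V.
I_s = V_s/R = 281000/238 = 1180.7 A.
P_out = V_s I_s = 281000 × 1180.7 = 3.3177×10^8 W.
P_in = P_out/η = 3.3177×10^8/0.829 = 4.0020×10^8 W.
I_p = P_in/V_p = 4.0020×10^8/15000 = 26700 A.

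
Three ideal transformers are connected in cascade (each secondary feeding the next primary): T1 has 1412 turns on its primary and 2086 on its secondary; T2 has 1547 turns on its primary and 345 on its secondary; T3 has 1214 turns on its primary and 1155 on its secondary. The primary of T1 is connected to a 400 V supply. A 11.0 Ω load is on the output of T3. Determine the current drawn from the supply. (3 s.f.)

After T1: V = 400.00 × 2086/1412 = 590.93 V.
After T2: V = 590.93 × 345/1547 = 131.79 V.
After T3: V = 131.79 × 1155/1214 = 125.38 V.
I_load = 125.38/11.0 = 11.398 A, so P_out = 125.38 × 11.398 = 1429.1 W.
All ideal ⇒ P_in = P_out, so I_supply = 1429.1/400 = 3.57 A.

I_supply ≈ 3.57 A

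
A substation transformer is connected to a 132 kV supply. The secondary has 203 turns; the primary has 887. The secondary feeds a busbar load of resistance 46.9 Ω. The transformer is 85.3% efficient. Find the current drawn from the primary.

I_p ≈ 173 A

V_s = 132000 × 203/887 = 30210 V.
I_s = V_s/R = 30210/46.9 = 644.13 A.
P_out = V_s I_s = 30210 × 644.13 = 1.9459×10^7 W.
P_in = P_out/η = 1.9459×10^7/0.853 = 2.2812×10^7 W.
I_p = P_in/V_p = 2.2812×10^7/132000 = 173 A.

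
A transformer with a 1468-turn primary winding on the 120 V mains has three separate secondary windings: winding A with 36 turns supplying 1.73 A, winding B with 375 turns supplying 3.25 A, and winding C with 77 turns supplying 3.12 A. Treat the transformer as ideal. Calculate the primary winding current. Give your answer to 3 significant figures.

V_A = 120 × 36/1468 = 2.9428 V; V_B = 120 × 375/1468 = 30.654 V; V_C = 120 × 77/1468 = 6.2943 V.
P_out = V_A I_A + V_B I_B + V_C I_C = 2.9428×1.73 + 30.654×3.25 + 6.2943×3.12 = 5.0910 + 99.625 + 19.638 = 124.35 W.
Ideal ⇒ P_in = P_out, so I_p = P_out/V_p = 124.35/120 = 1.04 A.

I_p ≈ 1.04 A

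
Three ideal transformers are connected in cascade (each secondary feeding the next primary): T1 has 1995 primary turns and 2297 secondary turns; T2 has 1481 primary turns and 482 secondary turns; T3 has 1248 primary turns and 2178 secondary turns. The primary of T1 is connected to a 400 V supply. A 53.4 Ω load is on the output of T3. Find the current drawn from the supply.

After T1: V = 400.00 × 2297/1995 = 460.55 V.
After T2: V = 460.55 × 482/1481 = 149.89 V.
After T3: V = 149.89 × 2178/1248 = 261.59 V.
I_load = 261.59/53.4 = 4.8986 A, so P_out = 261.59 × 4.8986 = 1281.4 W.
All ideal ⇒ P_in = P_out, so I_supply = 1281.4/400 = 3.20 A.

I_supply ≈ 3.20 A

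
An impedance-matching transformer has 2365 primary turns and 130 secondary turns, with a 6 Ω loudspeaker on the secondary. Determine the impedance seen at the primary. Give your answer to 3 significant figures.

Z_p = (N_p/N_s)² × Z_s = (2365/130)² × 6 = 1990 Ω.

Z_p ≈ 1990 Ω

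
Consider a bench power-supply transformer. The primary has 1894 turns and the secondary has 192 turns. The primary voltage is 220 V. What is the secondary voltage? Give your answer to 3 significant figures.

V_s/V_p = N_s/N_p, so V_s = 220 × 192/1894 = 22.3 V.

V_s ≈ 22.3 V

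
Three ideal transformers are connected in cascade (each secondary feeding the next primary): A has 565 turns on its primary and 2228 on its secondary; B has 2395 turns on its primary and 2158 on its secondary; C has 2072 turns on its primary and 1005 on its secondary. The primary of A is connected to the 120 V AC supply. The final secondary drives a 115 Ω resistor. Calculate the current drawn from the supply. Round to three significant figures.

Secondary of A: V = 120.00 × 2228/565 = 473.20 V.
Secondary of B: V = 473.20 × 2158/2395 = 426.38 V.
Secondary of C: V = 426.38 × 1005/2072 = 206.81 V.
I_load = 206.81/115 = 1.7983 A, so P_out = 206.81 × 1.7983 = 371.91 W.
All ideal ⇒ P_in = P_out, so I_supply = 371.91/120 = 3.10 A.

I_supply ≈ 3.10 A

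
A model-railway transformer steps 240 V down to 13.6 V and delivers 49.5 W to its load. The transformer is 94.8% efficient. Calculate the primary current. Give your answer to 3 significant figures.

I_p ≈ 0.218 A

P_in = P_out/η = 49.5/0.948 = 52.215 W.
I_p = P_in/V_p = 52.215/240 = 0.218 A.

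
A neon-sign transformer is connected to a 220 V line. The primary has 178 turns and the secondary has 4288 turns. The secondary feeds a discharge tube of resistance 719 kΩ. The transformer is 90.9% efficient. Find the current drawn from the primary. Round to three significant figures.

I_p ≈ 0.195 A

V_s = 220 × 4288/178 = 5299.8 V.
I_s = V_s/R = 5299.8/719000 = 0.0073710 A.
P_out = V_s I_s = 5299.8 × 0.0073710 = 39.065 W.
P_in = P_out/η = 39.065/0.909 = 42.976 W.
I_p = P_in/V_p = 42.976/220 = 0.195 A.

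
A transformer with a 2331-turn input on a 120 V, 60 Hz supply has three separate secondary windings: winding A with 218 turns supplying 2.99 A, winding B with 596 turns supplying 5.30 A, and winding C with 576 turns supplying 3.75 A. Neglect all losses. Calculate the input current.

V_A = 120 × 218/2331 = 11.223 V; V_B = 120 × 596/2331 = 30.682 V; V_C = 120 × 576/2331 = 29.653 V.
P_out = V_A I_A + V_B I_B + V_C I_C = 11.223×2.99 + 30.682×5.30 + 29.653×3.75 = 33.556 + 162.62 + 111.20 = 307.37 W.
Ideal ⇒ P_in = P_out, so I_in = P_out/V_in = 307.37/120 = 2.56 A.

I_in ≈ 2.56 A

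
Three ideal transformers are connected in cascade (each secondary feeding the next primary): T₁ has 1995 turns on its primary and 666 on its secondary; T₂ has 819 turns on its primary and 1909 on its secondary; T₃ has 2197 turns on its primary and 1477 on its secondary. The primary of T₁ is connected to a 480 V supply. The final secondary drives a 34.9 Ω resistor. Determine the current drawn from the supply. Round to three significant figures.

I_supply ≈ 3.76 A

After T₁: V = 480.00 × 666/1995 = 160.24 V.
After T₂: V = 160.24 × 1909/819 = 373.50 V.
After T₃: V = 373.50 × 1477/2197 = 251.10 V.
I_load = 251.10/34.9 = 7.1948 A, so P_out = 251.10 × 7.1948 = 1806.6 W.
All ideal ⇒ P_in = P_out, so I_supply = 1806.6/480 = 3.76 A.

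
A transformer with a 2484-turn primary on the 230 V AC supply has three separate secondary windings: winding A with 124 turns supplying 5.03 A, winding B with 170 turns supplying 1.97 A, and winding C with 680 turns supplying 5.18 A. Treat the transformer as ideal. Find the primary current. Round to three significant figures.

V_A = 230 × 124/2484 = 11.481 V; V_B = 230 × 170/2484 = 15.741 V; V_C = 230 × 680/2484 = 62.963 V.
P_out = V_A I_A + V_B I_B + V_C I_C = 11.481×5.03 + 15.741×1.97 + 62.963×5.18 = 57.752 + 31.009 + 326.15 = 414.91 W.
Ideal ⇒ P_in = P_out, so I_p = P_out/V_p = 414.91/230 = 1.80 A.

I_p ≈ 1.80 A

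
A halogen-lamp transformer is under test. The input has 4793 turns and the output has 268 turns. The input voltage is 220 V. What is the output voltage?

V_out/V_in = N_out/N_in, so V_out = 220 × 268/4793 = 12.3 V.

V_out ≈ 12.3 V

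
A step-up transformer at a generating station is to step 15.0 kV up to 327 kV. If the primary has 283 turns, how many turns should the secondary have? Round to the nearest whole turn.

N_s/N_p = V_s/V_p, so N_s = 283 × 327000/15000 = 6169.4 ≈ 6169 turns.

N_s = 6169 turns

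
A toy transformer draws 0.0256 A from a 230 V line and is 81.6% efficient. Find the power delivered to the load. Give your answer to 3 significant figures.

P_out ≈ 4.80 W

P_in = V_p I_p = 230 × 0.0256 = 5.8880 W.
P_out = η P_in = 0.816 × 5.8880 = 4.80 W.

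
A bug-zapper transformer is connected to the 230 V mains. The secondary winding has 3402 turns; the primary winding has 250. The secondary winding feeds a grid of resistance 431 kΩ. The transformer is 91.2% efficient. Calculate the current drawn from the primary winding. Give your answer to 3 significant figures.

I_p ≈ 0.108 A

V_s = 230 × 3402/250 = 3129.8 V.
I_s = V_s/R = 3129.8/431000 = 0.0072618 A.
P_out = V_s I_s = 3129.8 × 0.0072618 = 22.728 W.
P_in = P_out/η = 22.728/0.912 = 24.921 W.
I_p = P_in/V_p = 24.921/230 = 0.108 A.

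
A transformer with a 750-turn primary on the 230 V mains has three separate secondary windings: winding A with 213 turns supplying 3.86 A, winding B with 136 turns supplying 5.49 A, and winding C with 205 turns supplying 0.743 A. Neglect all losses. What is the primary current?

V_A = 230 × 213/750 = 65.320 V; V_B = 230 × 136/750 = 41.707 V; V_C = 230 × 205/750 = 62.867 V.
P_out = V_A I_A + V_B I_B + V_C I_C = 65.320×3.86 + 41.707×5.49 + 62.867×0.743 = 252.14 + 228.97 + 46.710 = 527.81 W.
Ideal ⇒ P_in = P_out, so I_p = P_out/V_p = 527.81/230 = 2.29 A.

I_p ≈ 2.29 A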